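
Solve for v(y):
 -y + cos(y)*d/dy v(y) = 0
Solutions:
 v(y) = C1 + Integral(y/cos(y), y)


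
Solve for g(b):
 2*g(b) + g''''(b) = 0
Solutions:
 g(b) = (C1*sin(2^(3/4)*b/2) + C2*cos(2^(3/4)*b/2))*exp(-2^(3/4)*b/2) + (C3*sin(2^(3/4)*b/2) + C4*cos(2^(3/4)*b/2))*exp(2^(3/4)*b/2)


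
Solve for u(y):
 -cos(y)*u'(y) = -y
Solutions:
 u(y) = C1 + Integral(y/cos(y), y)


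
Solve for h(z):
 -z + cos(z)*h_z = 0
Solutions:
 h(z) = C1 + Integral(z/cos(z), z)


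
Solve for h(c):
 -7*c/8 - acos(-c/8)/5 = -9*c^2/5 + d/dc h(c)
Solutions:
 h(c) = C1 + 3*c^3/5 - 7*c^2/16 - c*acos(-c/8)/5 - sqrt(64 - c^2)/5


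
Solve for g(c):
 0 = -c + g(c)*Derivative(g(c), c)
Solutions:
 g(c) = -sqrt(C1 + c^2)
 g(c) = sqrt(C1 + c^2)


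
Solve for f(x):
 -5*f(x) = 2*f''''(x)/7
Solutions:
 f(x) = (C1*sin(70^(1/4)*x/2) + C2*cos(70^(1/4)*x/2))*exp(-70^(1/4)*x/2) + (C3*sin(70^(1/4)*x/2) + C4*cos(70^(1/4)*x/2))*exp(70^(1/4)*x/2)


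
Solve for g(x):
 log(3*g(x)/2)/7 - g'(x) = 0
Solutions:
 7*Integral(1/(-log(_y) - log(3) + log(2)), (_y, g(x))) = C1 - x


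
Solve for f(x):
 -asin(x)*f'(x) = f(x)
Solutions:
 f(x) = C1*exp(-Integral(1/asin(x), x))


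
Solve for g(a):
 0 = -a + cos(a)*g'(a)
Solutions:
 g(a) = C1 + Integral(a/cos(a), a)


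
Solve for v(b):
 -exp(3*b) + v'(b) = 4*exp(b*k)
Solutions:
 v(b) = C1 + exp(3*b)/3 + 4*exp(b*k)/k


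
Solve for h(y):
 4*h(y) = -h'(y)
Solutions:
 h(y) = C1*exp(-4*y)


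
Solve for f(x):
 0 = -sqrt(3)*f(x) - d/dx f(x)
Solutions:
 f(x) = C1*exp(-sqrt(3)*x)


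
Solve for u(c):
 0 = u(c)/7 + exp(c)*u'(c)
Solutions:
 u(c) = C1*exp(exp(-c)/7)


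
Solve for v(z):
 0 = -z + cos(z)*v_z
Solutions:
 v(z) = C1 + Integral(z/cos(z), z)


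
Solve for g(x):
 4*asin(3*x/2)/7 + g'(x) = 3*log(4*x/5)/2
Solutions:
 g(x) = C1 + 3*x*log(x)/2 - 4*x*asin(3*x/2)/7 - 3*x*log(5)/2 - 3*x/2 + 3*x*log(2) - 4*sqrt(4 - 9*x^2)/21


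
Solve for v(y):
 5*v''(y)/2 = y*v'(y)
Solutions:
 v(y) = C1 + C2*erfi(sqrt(5)*y/5)


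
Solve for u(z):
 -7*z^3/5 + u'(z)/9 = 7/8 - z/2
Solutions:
 u(z) = C1 + 63*z^4/20 - 9*z^2/4 + 63*z/8


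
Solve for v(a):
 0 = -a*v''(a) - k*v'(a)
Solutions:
 v(a) = C1 + a^(1 - re(k))*(C2*sin(log(a)*Abs(im(k))) + C3*cos(log(a)*im(k)))


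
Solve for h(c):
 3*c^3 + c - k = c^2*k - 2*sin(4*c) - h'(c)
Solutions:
 h(c) = C1 - 3*c^4/4 + c^3*k/3 - c^2/2 + c*k + cos(4*c)/2


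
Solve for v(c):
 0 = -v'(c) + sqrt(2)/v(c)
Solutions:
 v(c) = -sqrt(C1 + 2*sqrt(2)*c)
 v(c) = sqrt(C1 + 2*sqrt(2)*c)


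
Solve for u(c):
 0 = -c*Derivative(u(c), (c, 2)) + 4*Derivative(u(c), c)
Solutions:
 u(c) = C1 + C2*c^5


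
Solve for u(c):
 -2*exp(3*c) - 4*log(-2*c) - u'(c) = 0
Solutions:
 u(c) = C1 - 4*c*log(-c) + 4*c*(1 - log(2)) - 2*exp(3*c)/3


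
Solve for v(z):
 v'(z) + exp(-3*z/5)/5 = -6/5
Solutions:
 v(z) = C1 - 6*z/5 + exp(-3*z/5)/3


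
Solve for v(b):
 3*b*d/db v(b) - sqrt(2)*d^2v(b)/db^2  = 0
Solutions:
 v(b) = C1 + C2*erfi(2^(1/4)*sqrt(3)*b/2)


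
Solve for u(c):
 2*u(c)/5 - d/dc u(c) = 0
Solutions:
 u(c) = C1*exp(2*c/5)


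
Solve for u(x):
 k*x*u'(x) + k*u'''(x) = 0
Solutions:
 u(x) = C1 + Integral(C2*airyai(-x) + C3*airybi(-x), x)


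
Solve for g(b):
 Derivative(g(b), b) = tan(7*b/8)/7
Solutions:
 g(b) = C1 - 8*log(cos(7*b/8))/49


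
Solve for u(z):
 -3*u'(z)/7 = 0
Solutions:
 u(z) = C1


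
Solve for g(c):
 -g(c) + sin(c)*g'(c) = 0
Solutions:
 g(c) = C1*sqrt(cos(c) - 1)/sqrt(cos(c) + 1)


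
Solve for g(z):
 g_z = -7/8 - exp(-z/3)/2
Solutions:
 g(z) = C1 - 7*z/8 + 3*exp(-z/3)/2


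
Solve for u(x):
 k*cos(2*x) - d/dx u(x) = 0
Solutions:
 u(x) = C1 + k*sin(2*x)/2


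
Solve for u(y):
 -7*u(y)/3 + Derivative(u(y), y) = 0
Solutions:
 u(y) = C1*exp(7*y/3)


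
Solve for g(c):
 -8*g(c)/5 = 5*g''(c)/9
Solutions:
 g(c) = C1*sin(6*sqrt(2)*c/5) + C2*cos(6*sqrt(2)*c/5)


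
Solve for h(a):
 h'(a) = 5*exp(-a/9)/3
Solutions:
 h(a) = C1 - 15*exp(-a/9)


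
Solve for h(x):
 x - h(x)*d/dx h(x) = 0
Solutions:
 h(x) = -sqrt(C1 + x^2)
 h(x) = sqrt(C1 + x^2)


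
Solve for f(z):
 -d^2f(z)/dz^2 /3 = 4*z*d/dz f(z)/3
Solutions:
 f(z) = C1 + C2*erf(sqrt(2)*z)


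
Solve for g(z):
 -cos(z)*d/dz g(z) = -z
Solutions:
 g(z) = C1 + Integral(z/cos(z), z)


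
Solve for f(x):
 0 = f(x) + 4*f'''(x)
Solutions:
 f(x) = C3*exp(-2^(1/3)*x/2) + (C1*sin(2^(1/3)*sqrt(3)*x/4) + C2*cos(2^(1/3)*sqrt(3)*x/4))*exp(2^(1/3)*x/4)


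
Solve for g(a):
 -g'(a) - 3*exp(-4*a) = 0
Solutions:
 g(a) = C1 + 3*exp(-4*a)/4


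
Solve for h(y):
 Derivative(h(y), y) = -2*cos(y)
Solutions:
 h(y) = C1 - 2*sin(y)


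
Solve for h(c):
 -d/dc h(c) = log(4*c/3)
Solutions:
 h(c) = C1 - c*log(c) + c*log(3/4) + c


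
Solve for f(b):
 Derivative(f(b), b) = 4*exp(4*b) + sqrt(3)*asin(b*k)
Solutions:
 f(b) = C1 + sqrt(3)*Piecewise((b*asin(b*k) + sqrt(-b^2*k^2 + 1)/k, Ne(k, 0)), (0, True)) + exp(4*b)


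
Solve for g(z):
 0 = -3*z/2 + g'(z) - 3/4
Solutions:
 g(z) = C1 + 3*z^2/4 + 3*z/4


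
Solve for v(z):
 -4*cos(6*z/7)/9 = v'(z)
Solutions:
 v(z) = C1 - 14*sin(6*z/7)/27


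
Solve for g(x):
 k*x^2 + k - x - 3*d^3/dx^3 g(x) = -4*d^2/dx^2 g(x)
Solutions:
 g(x) = C1 + C2*x + C3*exp(4*x/3) - k*x^4/48 + x^3*(2 - 3*k)/48 + x^2*(6 - 17*k)/64


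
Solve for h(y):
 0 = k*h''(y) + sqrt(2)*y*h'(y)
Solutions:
 h(y) = C1 + C2*sqrt(k)*erf(2^(3/4)*y*sqrt(1/k)/2)


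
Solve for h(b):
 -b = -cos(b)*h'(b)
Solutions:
 h(b) = C1 + Integral(b/cos(b), b)


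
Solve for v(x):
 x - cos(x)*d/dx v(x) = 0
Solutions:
 v(x) = C1 + Integral(x/cos(x), x)


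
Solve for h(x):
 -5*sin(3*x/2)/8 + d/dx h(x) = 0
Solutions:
 h(x) = C1 - 5*cos(3*x/2)/12


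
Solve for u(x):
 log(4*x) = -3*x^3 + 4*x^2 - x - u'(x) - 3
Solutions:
 u(x) = C1 - 3*x^4/4 + 4*x^3/3 - x^2/2 - x*log(x) - 2*x - x*log(4)


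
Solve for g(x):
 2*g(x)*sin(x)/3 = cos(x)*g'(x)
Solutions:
 g(x) = C1/cos(x)^(2/3)


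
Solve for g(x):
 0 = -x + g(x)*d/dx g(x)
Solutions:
 g(x) = -sqrt(C1 + x^2)
 g(x) = sqrt(C1 + x^2)


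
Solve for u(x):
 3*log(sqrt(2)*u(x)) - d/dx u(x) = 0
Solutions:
 -2*Integral(1/(2*log(_y) + log(2)), (_y, u(x)))/3 = C1 - x


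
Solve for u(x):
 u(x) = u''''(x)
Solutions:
 u(x) = C1*exp(-x) + C2*exp(x) + C3*sin(x) + C4*cos(x)


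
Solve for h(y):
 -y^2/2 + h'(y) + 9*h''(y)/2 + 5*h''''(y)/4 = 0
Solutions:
 h(y) = C1 + C2*exp(-10^(1/3)*y*(-(5 + sqrt(295))^(1/3) + 3*10^(1/3)/(5 + sqrt(295))^(1/3))/10)*sin(10^(1/3)*sqrt(3)*y*(3*10^(1/3)/(5 + sqrt(295))^(1/3) + (5 + sqrt(295))^(1/3))/10) + C3*exp(-10^(1/3)*y*(-(5 + sqrt(295))^(1/3) + 3*10^(1/3)/(5 + sqrt(295))^(1/3))/10)*cos(10^(1/3)*sqrt(3)*y*(3*10^(1/3)/(5 + sqrt(295))^(1/3) + (5 + sqrt(295))^(1/3))/10) + C4*exp(10^(1/3)*y*(-(5 + sqrt(295))^(1/3) + 3*10^(1/3)/(5 + sqrt(295))^(1/3))/5) + y^3/6 - 9*y^2/4 + 81*y/4


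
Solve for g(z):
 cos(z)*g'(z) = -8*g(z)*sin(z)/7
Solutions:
 g(z) = C1*cos(z)^(8/7)


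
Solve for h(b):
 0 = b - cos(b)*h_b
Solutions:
 h(b) = C1 + Integral(b/cos(b), b)


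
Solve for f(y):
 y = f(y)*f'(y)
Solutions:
 f(y) = -sqrt(C1 + y^2)
 f(y) = sqrt(C1 + y^2)


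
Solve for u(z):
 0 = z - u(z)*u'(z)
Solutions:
 u(z) = -sqrt(C1 + z^2)
 u(z) = sqrt(C1 + z^2)


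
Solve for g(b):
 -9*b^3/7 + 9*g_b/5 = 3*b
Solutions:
 g(b) = C1 + 5*b^4/28 + 5*b^2/6


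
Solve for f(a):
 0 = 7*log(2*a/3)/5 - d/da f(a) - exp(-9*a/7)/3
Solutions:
 f(a) = C1 + 7*a*log(a)/5 + 7*a*(-log(3) - 1 + log(2))/5 + 7*exp(-9*a/7)/27


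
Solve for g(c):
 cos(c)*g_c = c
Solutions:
 g(c) = C1 + Integral(c/cos(c), c)


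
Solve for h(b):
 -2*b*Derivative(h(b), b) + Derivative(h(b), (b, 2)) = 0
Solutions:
 h(b) = C1 + C2*erfi(b)


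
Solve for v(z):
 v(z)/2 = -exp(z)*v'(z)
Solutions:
 v(z) = C1*exp(exp(-z)/2)


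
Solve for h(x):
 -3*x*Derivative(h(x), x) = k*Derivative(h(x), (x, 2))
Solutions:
 h(x) = C1 + C2*sqrt(k)*erf(sqrt(6)*x*sqrt(1/k)/2)


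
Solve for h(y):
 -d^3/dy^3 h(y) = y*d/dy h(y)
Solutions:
 h(y) = C1 + Integral(C2*airyai(-y) + C3*airybi(-y), y)


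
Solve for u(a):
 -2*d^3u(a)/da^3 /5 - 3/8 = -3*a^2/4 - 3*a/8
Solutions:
 u(a) = C1 + C2*a + C3*a^2 + a^5/32 + 5*a^4/128 - 5*a^3/32


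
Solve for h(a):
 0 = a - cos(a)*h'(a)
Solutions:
 h(a) = C1 + Integral(a/cos(a), a)


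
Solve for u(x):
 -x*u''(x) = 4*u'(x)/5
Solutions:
 u(x) = C1 + C2*x^(1/5)


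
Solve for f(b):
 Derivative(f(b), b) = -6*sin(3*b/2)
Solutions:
 f(b) = C1 + 4*cos(3*b/2)


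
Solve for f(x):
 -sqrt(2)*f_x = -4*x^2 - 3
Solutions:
 f(x) = C1 + 2*sqrt(2)*x^3/3 + 3*sqrt(2)*x/2


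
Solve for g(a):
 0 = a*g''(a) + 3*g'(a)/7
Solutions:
 g(a) = C1 + C2*a^(4/7)


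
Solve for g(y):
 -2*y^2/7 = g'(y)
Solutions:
 g(y) = C1 - 2*y^3/21


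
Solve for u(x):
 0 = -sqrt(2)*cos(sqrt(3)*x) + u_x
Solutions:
 u(x) = C1 + sqrt(6)*sin(sqrt(3)*x)/3


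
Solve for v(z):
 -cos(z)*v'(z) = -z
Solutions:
 v(z) = C1 + Integral(z/cos(z), z)


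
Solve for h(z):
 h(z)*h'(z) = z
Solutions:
 h(z) = -sqrt(C1 + z^2)
 h(z) = sqrt(C1 + z^2)


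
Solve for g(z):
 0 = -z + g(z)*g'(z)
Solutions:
 g(z) = -sqrt(C1 + z^2)
 g(z) = sqrt(C1 + z^2)


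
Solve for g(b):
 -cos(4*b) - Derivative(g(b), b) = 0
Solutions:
 g(b) = C1 - sin(4*b)/4


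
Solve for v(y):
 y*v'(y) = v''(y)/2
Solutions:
 v(y) = C1 + C2*erfi(y)


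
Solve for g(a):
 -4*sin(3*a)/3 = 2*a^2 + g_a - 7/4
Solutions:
 g(a) = C1 - 2*a^3/3 + 7*a/4 + 4*cos(3*a)/9


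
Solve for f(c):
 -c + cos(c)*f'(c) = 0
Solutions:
 f(c) = C1 + Integral(c/cos(c), c)


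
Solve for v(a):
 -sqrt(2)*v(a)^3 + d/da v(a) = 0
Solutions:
 v(a) = -sqrt(2)*sqrt(-1/(C1 + sqrt(2)*a))/2
 v(a) = sqrt(2)*sqrt(-1/(C1 + sqrt(2)*a))/2


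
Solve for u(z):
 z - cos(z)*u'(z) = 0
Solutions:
 u(z) = C1 + Integral(z/cos(z), z)


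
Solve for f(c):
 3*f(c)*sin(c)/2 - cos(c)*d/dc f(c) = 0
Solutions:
 f(c) = C1/cos(c)^(3/2)


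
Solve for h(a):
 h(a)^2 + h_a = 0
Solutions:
 h(a) = 1/(C1 + a)


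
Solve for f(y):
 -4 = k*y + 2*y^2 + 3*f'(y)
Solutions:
 f(y) = C1 - k*y^2/6 - 2*y^3/9 - 4*y/3


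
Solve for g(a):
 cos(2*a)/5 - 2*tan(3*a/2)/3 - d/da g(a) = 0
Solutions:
 g(a) = C1 + 4*log(cos(3*a/2))/9 + sin(2*a)/10


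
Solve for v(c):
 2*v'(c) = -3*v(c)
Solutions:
 v(c) = C1*exp(-3*c/2)


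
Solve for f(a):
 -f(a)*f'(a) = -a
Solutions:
 f(a) = -sqrt(C1 + a^2)
 f(a) = sqrt(C1 + a^2)


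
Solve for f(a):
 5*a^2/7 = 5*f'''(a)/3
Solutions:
 f(a) = C1 + C2*a + C3*a^2 + a^5/140


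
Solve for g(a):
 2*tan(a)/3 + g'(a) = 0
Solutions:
 g(a) = C1 + 2*log(cos(a))/3


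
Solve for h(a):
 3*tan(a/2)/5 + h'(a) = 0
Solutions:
 h(a) = C1 + 6*log(cos(a/2))/5


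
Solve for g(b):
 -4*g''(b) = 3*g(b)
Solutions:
 g(b) = C1*sin(sqrt(3)*b/2) + C2*cos(sqrt(3)*b/2)


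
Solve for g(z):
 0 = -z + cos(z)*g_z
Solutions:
 g(z) = C1 + Integral(z/cos(z), z)


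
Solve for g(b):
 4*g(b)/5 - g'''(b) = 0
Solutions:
 g(b) = C3*exp(10^(2/3)*b/5) + (C1*sin(10^(2/3)*sqrt(3)*b/10) + C2*cos(10^(2/3)*sqrt(3)*b/10))*exp(-10^(2/3)*b/10)


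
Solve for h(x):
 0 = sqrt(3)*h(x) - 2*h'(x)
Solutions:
 h(x) = C1*exp(sqrt(3)*x/2)


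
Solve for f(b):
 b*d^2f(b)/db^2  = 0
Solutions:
 f(b) = C1 + C2*b


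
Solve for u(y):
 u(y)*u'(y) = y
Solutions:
 u(y) = -sqrt(C1 + y^2)
 u(y) = sqrt(C1 + y^2)


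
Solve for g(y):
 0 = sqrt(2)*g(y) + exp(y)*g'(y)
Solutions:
 g(y) = C1*exp(sqrt(2)*exp(-y))


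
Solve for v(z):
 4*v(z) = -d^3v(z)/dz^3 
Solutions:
 v(z) = C3*exp(-2^(2/3)*z) + (C1*sin(2^(2/3)*sqrt(3)*z/2) + C2*cos(2^(2/3)*sqrt(3)*z/2))*exp(2^(2/3)*z/2)


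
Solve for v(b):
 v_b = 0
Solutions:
 v(b) = C1


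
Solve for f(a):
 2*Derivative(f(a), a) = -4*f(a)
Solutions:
 f(a) = C1*exp(-2*a)


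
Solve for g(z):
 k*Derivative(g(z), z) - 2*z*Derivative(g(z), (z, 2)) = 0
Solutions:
 g(z) = C1 + z^(re(k)/2 + 1)*(C2*sin(log(z)*Abs(im(k))/2) + C3*cos(log(z)*im(k)/2))


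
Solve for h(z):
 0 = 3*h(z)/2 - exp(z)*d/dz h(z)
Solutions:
 h(z) = C1*exp(-3*exp(-z)/2)


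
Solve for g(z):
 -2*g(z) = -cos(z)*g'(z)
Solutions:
 g(z) = C1*(sin(z) + 1)/(sin(z) - 1)


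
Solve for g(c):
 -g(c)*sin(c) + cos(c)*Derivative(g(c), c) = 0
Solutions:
 g(c) = C1/cos(c)


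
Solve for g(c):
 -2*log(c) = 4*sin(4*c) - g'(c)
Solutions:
 g(c) = C1 + 2*c*log(c) - 2*c - cos(4*c)


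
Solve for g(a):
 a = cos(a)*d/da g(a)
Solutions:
 g(a) = C1 + Integral(a/cos(a), a)


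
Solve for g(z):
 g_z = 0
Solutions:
 g(z) = C1


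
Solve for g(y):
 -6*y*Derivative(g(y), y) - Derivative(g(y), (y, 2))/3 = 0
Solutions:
 g(y) = C1 + C2*erf(3*y)


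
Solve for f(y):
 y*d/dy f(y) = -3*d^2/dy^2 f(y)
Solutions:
 f(y) = C1 + C2*erf(sqrt(6)*y/6)


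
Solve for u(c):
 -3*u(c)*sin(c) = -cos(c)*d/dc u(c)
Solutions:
 u(c) = C1/cos(c)^3


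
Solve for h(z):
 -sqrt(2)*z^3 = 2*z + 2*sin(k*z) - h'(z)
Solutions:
 h(z) = C1 + sqrt(2)*z^4/4 + z^2 - 2*cos(k*z)/k


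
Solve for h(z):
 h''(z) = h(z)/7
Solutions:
 h(z) = C1*exp(-sqrt(7)*z/7) + C2*exp(sqrt(7)*z/7)


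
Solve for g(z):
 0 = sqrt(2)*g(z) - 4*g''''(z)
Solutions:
 g(z) = C1*exp(-2^(5/8)*z/2) + C2*exp(2^(5/8)*z/2) + C3*sin(2^(5/8)*z/2) + C4*cos(2^(5/8)*z/2)


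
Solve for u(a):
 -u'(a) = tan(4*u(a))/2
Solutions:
 u(a) = -asin(C1*exp(-2*a))/4 + pi/4
 u(a) = asin(C1*exp(-2*a))/4


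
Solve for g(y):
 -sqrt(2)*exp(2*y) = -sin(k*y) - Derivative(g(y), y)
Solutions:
 g(y) = C1 + sqrt(2)*exp(2*y)/2 + cos(k*y)/k


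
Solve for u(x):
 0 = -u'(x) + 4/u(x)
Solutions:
 u(x) = -sqrt(C1 + 8*x)
 u(x) = sqrt(C1 + 8*x)


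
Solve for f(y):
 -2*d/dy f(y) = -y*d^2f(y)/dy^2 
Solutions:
 f(y) = C1 + C2*y^3


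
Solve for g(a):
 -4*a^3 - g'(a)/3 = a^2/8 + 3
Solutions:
 g(a) = C1 - 3*a^4 - a^3/8 - 9*a


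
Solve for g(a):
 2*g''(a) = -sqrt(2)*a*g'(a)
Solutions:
 g(a) = C1 + C2*erf(2^(1/4)*a/2)


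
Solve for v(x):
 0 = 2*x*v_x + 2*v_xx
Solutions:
 v(x) = C1 + C2*erf(sqrt(2)*x/2)


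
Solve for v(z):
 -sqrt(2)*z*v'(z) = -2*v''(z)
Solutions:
 v(z) = C1 + C2*erfi(2^(1/4)*z/2)


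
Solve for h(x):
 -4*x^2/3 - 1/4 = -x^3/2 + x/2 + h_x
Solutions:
 h(x) = C1 + x^4/8 - 4*x^3/9 - x^2/4 - x/4


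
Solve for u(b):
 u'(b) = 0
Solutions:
 u(b) = C1


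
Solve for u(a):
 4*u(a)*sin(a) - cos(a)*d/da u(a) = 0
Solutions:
 u(a) = C1/cos(a)^4


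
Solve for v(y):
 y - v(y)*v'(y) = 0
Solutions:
 v(y) = -sqrt(C1 + y^2)
 v(y) = sqrt(C1 + y^2)


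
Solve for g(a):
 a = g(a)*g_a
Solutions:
 g(a) = -sqrt(C1 + a^2)
 g(a) = sqrt(C1 + a^2)


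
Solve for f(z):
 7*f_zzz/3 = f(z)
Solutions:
 f(z) = C3*exp(3^(1/3)*7^(2/3)*z/7) + (C1*sin(3^(5/6)*7^(2/3)*z/14) + C2*cos(3^(5/6)*7^(2/3)*z/14))*exp(-3^(1/3)*7^(2/3)*z/14)


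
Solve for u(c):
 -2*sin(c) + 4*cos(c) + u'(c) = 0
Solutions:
 u(c) = C1 - 4*sin(c) - 2*cos(c)


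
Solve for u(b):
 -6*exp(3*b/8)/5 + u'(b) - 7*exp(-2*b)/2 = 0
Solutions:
 u(b) = C1 + 16*exp(3*b/8)/5 - 7*exp(-2*b)/4


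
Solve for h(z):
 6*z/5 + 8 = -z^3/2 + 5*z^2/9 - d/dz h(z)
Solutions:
 h(z) = C1 - z^4/8 + 5*z^3/27 - 3*z^2/5 - 8*z


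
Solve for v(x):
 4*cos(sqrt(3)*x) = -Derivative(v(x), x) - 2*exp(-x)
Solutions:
 v(x) = C1 - 4*sqrt(3)*sin(sqrt(3)*x)/3 + 2*exp(-x)


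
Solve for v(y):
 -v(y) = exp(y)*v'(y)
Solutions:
 v(y) = C1*exp(exp(-y))


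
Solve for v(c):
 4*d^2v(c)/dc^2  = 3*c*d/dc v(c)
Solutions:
 v(c) = C1 + C2*erfi(sqrt(6)*c/4)


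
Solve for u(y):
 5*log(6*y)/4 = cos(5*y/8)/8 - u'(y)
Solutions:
 u(y) = C1 - 5*y*log(y)/4 - 5*y*log(6)/4 + 5*y/4 + sin(5*y/8)/5


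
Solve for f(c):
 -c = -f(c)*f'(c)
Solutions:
 f(c) = -sqrt(C1 + c^2)
 f(c) = sqrt(C1 + c^2)


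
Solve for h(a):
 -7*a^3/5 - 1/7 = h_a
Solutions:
 h(a) = C1 - 7*a^4/20 - a/7


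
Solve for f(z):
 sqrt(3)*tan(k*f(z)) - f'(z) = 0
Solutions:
 f(z) = Piecewise((-asin(exp(C1*k + sqrt(3)*k*z))/k + pi/k, Ne(k, 0)), (nan, True))
 f(z) = Piecewise((asin(exp(C1*k + sqrt(3)*k*z))/k, Ne(k, 0)), (nan, True))


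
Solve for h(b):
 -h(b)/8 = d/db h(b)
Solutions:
 h(b) = C1*exp(-b/8)


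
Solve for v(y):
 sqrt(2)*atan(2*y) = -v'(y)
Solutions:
 v(y) = C1 - sqrt(2)*(y*atan(2*y) - log(4*y^2 + 1)/4)


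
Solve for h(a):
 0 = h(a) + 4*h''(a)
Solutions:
 h(a) = C1*sin(a/2) + C2*cos(a/2)


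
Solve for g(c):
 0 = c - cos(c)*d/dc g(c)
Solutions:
 g(c) = C1 + Integral(c/cos(c), c)


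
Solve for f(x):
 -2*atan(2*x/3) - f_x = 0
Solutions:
 f(x) = C1 - 2*x*atan(2*x/3) + 3*log(4*x^2 + 9)/2


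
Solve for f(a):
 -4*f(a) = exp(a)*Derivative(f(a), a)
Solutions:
 f(a) = C1*exp(4*exp(-a))


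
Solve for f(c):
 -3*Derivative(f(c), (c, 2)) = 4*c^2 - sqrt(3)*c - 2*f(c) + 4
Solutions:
 f(c) = C1*exp(-sqrt(6)*c/3) + C2*exp(sqrt(6)*c/3) + 2*c^2 - sqrt(3)*c/2 + 8


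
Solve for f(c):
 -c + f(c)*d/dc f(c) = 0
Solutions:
 f(c) = -sqrt(C1 + c^2)
 f(c) = sqrt(C1 + c^2)


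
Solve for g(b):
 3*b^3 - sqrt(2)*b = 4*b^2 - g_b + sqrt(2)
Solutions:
 g(b) = C1 - 3*b^4/4 + 4*b^3/3 + sqrt(2)*b^2/2 + sqrt(2)*b


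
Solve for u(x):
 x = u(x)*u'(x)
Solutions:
 u(x) = -sqrt(C1 + x^2)
 u(x) = sqrt(C1 + x^2)


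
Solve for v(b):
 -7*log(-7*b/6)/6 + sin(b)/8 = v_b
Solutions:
 v(b) = C1 - 7*b*log(-b)/6 - 7*b*log(7)/6 + 7*b/6 + 7*b*log(6)/6 - cos(b)/8


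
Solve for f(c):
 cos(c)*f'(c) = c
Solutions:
 f(c) = C1 + Integral(c/cos(c), c)


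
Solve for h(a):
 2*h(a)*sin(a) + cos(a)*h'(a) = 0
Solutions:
 h(a) = C1*cos(a)^2


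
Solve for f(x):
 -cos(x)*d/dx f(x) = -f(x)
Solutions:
 f(x) = C1*sqrt(sin(x) + 1)/sqrt(sin(x) - 1)


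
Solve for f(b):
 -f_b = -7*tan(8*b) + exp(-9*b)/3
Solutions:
 f(b) = C1 + 7*log(tan(8*b)^2 + 1)/16 + exp(-9*b)/27


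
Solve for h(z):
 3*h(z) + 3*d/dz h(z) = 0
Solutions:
 h(z) = C1*exp(-z)


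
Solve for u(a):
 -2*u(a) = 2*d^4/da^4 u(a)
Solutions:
 u(a) = (C1*sin(sqrt(2)*a/2) + C2*cos(sqrt(2)*a/2))*exp(-sqrt(2)*a/2) + (C3*sin(sqrt(2)*a/2) + C4*cos(sqrt(2)*a/2))*exp(sqrt(2)*a/2)


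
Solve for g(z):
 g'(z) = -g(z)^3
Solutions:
 g(z) = -sqrt(2)*sqrt(-1/(C1 - z))/2
 g(z) = sqrt(2)*sqrt(-1/(C1 - z))/2


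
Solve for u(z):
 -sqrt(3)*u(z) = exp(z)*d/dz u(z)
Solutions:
 u(z) = C1*exp(sqrt(3)*exp(-z))


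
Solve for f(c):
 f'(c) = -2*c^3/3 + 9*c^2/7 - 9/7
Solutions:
 f(c) = C1 - c^4/6 + 3*c^3/7 - 9*c/7


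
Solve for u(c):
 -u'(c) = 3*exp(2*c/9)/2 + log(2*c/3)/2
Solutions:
 u(c) = C1 - c*log(c)/2 + c*(-log(2) + 1 + log(3))/2 - 27*exp(2*c/9)/4


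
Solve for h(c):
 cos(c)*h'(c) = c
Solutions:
 h(c) = C1 + Integral(c/cos(c), c)


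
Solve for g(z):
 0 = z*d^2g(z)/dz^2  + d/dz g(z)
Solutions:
 g(z) = C1 + C2*log(z)


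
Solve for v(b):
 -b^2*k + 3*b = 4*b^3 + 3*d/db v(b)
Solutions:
 v(b) = C1 - b^4/3 - b^3*k/9 + b^2/2


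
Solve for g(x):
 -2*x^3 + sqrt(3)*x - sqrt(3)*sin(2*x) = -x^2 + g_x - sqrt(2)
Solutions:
 g(x) = C1 - x^4/2 + x^3/3 + sqrt(3)*x^2/2 + sqrt(2)*x + sqrt(3)*cos(2*x)/2


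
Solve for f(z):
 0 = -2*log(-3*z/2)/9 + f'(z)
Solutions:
 f(z) = C1 + 2*z*log(-z)/9 + 2*z*(-1 - log(2) + log(3))/9


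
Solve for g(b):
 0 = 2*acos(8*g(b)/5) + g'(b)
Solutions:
 Integral(1/acos(8*_y/5), (_y, g(b))) = C1 - 2*b


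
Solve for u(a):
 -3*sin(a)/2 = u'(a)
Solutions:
 u(a) = C1 + 3*cos(a)/2


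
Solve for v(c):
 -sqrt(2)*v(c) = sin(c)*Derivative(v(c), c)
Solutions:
 v(c) = C1*(cos(c) + 1)^(sqrt(2)/2)/(cos(c) - 1)^(sqrt(2)/2)


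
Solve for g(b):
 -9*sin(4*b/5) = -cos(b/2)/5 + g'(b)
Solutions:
 g(b) = C1 + 2*sin(b/2)/5 + 45*cos(4*b/5)/4


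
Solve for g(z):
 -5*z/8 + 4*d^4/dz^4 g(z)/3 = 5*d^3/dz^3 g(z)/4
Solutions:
 g(z) = C1 + C2*z + C3*z^2 + C4*exp(15*z/16) - z^4/48 - 4*z^3/45


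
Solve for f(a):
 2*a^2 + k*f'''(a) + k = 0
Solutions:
 f(a) = C1 + C2*a + C3*a^2 - a^5/(30*k) - a^3/6


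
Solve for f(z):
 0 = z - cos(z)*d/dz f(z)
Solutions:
 f(z) = C1 + Integral(z/cos(z), z)


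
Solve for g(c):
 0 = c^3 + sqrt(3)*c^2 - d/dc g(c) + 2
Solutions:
 g(c) = C1 + c^4/4 + sqrt(3)*c^3/3 + 2*c


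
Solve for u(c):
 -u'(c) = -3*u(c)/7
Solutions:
 u(c) = C1*exp(3*c/7)


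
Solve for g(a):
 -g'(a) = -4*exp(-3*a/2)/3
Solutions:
 g(a) = C1 - 8*exp(-3*a/2)/9


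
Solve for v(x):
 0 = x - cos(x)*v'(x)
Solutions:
 v(x) = C1 + Integral(x/cos(x), x)


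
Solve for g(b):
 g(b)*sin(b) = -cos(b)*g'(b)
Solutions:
 g(b) = C1*cos(b)


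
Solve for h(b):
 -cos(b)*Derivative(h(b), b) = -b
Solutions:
 h(b) = C1 + Integral(b/cos(b), b)


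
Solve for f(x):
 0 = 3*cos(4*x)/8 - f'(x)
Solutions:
 f(x) = C1 + 3*sin(4*x)/32


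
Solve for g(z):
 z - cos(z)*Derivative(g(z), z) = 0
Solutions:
 g(z) = C1 + Integral(z/cos(z), z)


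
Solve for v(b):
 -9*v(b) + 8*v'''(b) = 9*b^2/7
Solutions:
 v(b) = C3*exp(3^(2/3)*b/2) - b^2/7 + (C1*sin(3*3^(1/6)*b/4) + C2*cos(3*3^(1/6)*b/4))*exp(-3^(2/3)*b/4)


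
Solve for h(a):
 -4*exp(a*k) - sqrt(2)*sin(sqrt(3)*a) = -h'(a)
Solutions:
 h(a) = C1 - sqrt(6)*cos(sqrt(3)*a)/3 + 4*exp(a*k)/k


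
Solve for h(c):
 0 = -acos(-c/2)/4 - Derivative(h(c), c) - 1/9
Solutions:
 h(c) = C1 - c*acos(-c/2)/4 - c/9 - sqrt(4 - c^2)/4


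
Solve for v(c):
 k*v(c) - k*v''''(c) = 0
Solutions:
 v(c) = C1*exp(-c) + C2*exp(c) + C3*sin(c) + C4*cos(c)


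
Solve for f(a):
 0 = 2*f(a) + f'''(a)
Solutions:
 f(a) = C3*exp(-2^(1/3)*a) + (C1*sin(2^(1/3)*sqrt(3)*a/2) + C2*cos(2^(1/3)*sqrt(3)*a/2))*exp(2^(1/3)*a/2)


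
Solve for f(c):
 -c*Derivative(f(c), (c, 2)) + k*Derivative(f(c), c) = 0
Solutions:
 f(c) = C1 + c^(re(k) + 1)*(C2*sin(log(c)*Abs(im(k))) + C3*cos(log(c)*im(k)))


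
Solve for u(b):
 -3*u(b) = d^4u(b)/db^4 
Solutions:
 u(b) = (C1*sin(sqrt(2)*3^(1/4)*b/2) + C2*cos(sqrt(2)*3^(1/4)*b/2))*exp(-sqrt(2)*3^(1/4)*b/2) + (C3*sin(sqrt(2)*3^(1/4)*b/2) + C4*cos(sqrt(2)*3^(1/4)*b/2))*exp(sqrt(2)*3^(1/4)*b/2)


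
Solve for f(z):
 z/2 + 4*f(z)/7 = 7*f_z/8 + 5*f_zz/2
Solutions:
 f(z) = C1*exp(z*(-49 + sqrt(20321))/280) + C2*exp(-z*(49 + sqrt(20321))/280) - 7*z/8 - 343/256


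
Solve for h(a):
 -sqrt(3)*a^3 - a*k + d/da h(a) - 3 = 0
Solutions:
 h(a) = C1 + sqrt(3)*a^4/4 + a^2*k/2 + 3*a


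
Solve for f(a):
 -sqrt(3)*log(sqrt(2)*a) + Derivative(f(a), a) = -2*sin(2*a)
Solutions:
 f(a) = C1 + sqrt(3)*a*(log(a) - 1) + sqrt(3)*a*log(2)/2 + cos(2*a)


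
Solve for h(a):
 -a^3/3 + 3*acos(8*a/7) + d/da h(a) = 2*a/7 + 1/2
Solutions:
 h(a) = C1 + a^4/12 + a^2/7 - 3*a*acos(8*a/7) + a/2 + 3*sqrt(49 - 64*a^2)/8


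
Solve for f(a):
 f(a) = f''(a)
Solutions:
 f(a) = C1*exp(-a) + C2*exp(a)


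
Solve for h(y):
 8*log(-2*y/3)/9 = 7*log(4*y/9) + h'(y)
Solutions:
 h(y) = C1 - 55*y*log(y)/9 + y*(-118*log(2) + 55 + 118*log(3) + 8*I*pi)/9


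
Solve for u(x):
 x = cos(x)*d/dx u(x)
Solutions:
 u(x) = C1 + Integral(x/cos(x), x)


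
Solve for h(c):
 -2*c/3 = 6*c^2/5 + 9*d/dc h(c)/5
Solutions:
 h(c) = C1 - 2*c^3/9 - 5*c^2/27


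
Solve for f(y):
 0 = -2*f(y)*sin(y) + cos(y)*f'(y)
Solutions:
 f(y) = C1/cos(y)^2


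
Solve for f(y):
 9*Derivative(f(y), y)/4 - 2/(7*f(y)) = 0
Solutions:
 f(y) = -sqrt(C1 + 112*y)/21
 f(y) = sqrt(C1 + 112*y)/21


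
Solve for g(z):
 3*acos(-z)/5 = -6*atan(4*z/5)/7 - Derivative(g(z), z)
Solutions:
 g(z) = C1 - 3*z*acos(-z)/5 - 6*z*atan(4*z/5)/7 - 3*sqrt(1 - z^2)/5 + 15*log(16*z^2 + 25)/28


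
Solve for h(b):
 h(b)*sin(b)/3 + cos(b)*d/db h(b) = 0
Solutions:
 h(b) = C1*cos(b)^(1/3)


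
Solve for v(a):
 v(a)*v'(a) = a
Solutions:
 v(a) = -sqrt(C1 + a^2)
 v(a) = sqrt(C1 + a^2)


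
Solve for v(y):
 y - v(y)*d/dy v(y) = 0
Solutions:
 v(y) = -sqrt(C1 + y^2)
 v(y) = sqrt(C1 + y^2)


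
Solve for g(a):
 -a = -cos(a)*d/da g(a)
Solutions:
 g(a) = C1 + Integral(a/cos(a), a)


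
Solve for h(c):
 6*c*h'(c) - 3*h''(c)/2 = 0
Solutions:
 h(c) = C1 + C2*erfi(sqrt(2)*c)


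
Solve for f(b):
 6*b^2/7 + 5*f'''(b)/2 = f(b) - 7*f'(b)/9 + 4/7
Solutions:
 f(b) = C1*exp(15^(1/3)*b*(-(1215 + sqrt(1517385))^(1/3) + 14*15^(1/3)/(1215 + sqrt(1517385))^(1/3))/90)*sin(3^(1/6)*5^(1/3)*b*(42*5^(1/3)/(1215 + sqrt(1517385))^(1/3) + 3^(2/3)*(1215 + sqrt(1517385))^(1/3))/90) + C2*exp(15^(1/3)*b*(-(1215 + sqrt(1517385))^(1/3) + 14*15^(1/3)/(1215 + sqrt(1517385))^(1/3))/90)*cos(3^(1/6)*5^(1/3)*b*(42*5^(1/3)/(1215 + sqrt(1517385))^(1/3) + 3^(2/3)*(1215 + sqrt(1517385))^(1/3))/90) + C3*exp(-15^(1/3)*b*(-(1215 + sqrt(1517385))^(1/3) + 14*15^(1/3)/(1215 + sqrt(1517385))^(1/3))/45) + 6*b^2/7 + 4*b/3 + 88/189


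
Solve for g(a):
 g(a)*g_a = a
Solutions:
 g(a) = -sqrt(C1 + a^2)
 g(a) = sqrt(C1 + a^2)


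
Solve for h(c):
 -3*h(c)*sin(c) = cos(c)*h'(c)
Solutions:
 h(c) = C1*cos(c)^3


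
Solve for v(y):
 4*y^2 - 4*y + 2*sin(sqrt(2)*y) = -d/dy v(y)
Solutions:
 v(y) = C1 - 4*y^3/3 + 2*y^2 + sqrt(2)*cos(sqrt(2)*y)


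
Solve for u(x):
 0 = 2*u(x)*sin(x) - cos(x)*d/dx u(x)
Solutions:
 u(x) = C1/cos(x)^2


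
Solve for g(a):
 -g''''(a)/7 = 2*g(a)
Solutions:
 g(a) = (C1*sin(2^(3/4)*7^(1/4)*a/2) + C2*cos(2^(3/4)*7^(1/4)*a/2))*exp(-2^(3/4)*7^(1/4)*a/2) + (C3*sin(2^(3/4)*7^(1/4)*a/2) + C4*cos(2^(3/4)*7^(1/4)*a/2))*exp(2^(3/4)*7^(1/4)*a/2)


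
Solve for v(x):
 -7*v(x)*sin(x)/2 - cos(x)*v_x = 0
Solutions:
 v(x) = C1*cos(x)^(7/2)


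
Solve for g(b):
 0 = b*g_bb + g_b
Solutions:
 g(b) = C1 + C2*log(b)


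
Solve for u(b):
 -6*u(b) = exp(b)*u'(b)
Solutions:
 u(b) = C1*exp(6*exp(-b))


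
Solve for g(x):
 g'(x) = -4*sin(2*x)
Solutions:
 g(x) = C1 + 2*cos(2*x)


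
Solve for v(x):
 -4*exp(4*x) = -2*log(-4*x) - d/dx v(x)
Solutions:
 v(x) = C1 - 2*x*log(-x) + 2*x*(1 - 2*log(2)) + exp(4*x)


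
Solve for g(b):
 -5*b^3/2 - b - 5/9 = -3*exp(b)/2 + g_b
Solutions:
 g(b) = C1 - 5*b^4/8 - b^2/2 - 5*b/9 + 3*exp(b)/2


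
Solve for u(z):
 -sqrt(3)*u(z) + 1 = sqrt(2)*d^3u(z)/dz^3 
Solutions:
 u(z) = C3*exp(-2^(5/6)*3^(1/6)*z/2) + (C1*sin(2^(5/6)*3^(2/3)*z/4) + C2*cos(2^(5/6)*3^(2/3)*z/4))*exp(2^(5/6)*3^(1/6)*z/4) + sqrt(3)/3


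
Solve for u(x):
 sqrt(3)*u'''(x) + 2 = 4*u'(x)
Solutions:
 u(x) = C1 + C2*exp(-2*3^(3/4)*x/3) + C3*exp(2*3^(3/4)*x/3) + x/2


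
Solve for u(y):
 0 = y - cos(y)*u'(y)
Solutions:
 u(y) = C1 + Integral(y/cos(y), y)


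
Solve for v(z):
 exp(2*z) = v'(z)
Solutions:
 v(z) = C1 + exp(2*z)/2


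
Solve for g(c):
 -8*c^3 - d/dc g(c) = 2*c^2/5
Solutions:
 g(c) = C1 - 2*c^4 - 2*c^3/15


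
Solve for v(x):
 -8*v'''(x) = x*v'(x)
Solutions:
 v(x) = C1 + Integral(C2*airyai(-x/2) + C3*airybi(-x/2), x)


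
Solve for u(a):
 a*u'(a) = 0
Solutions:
 u(a) = C1


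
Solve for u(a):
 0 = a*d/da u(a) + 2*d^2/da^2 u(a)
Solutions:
 u(a) = C1 + C2*erf(a/2)


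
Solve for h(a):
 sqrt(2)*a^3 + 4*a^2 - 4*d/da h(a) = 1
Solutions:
 h(a) = C1 + sqrt(2)*a^4/16 + a^3/3 - a/4


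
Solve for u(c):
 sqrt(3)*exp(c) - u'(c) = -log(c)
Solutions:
 u(c) = C1 + c*log(c) - c + sqrt(3)*exp(c)


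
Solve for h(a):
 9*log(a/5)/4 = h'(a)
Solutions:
 h(a) = C1 + 9*a*log(a)/4 - 9*a*log(5)/4 - 9*a/4


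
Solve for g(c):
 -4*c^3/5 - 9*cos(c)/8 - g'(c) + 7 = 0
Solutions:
 g(c) = C1 - c^4/5 + 7*c - 9*sin(c)/8


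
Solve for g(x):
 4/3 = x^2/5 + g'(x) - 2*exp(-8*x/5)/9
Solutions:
 g(x) = C1 - x^3/15 + 4*x/3 - 5*exp(-8*x/5)/36


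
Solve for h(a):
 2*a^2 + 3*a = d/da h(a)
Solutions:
 h(a) = C1 + 2*a^3/3 + 3*a^2/2


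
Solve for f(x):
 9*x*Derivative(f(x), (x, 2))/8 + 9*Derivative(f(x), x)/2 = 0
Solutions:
 f(x) = C1 + C2/x^3


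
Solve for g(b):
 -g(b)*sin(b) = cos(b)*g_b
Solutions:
 g(b) = C1*cos(b)


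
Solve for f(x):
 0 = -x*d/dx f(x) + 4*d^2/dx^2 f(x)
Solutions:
 f(x) = C1 + C2*erfi(sqrt(2)*x/4)


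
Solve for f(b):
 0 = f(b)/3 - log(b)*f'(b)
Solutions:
 f(b) = C1*exp(li(b)/3)


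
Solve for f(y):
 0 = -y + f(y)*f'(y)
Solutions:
 f(y) = -sqrt(C1 + y^2)
 f(y) = sqrt(C1 + y^2)


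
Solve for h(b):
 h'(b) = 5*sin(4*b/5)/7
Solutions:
 h(b) = C1 - 25*cos(4*b/5)/28


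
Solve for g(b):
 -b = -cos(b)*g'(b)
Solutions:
 g(b) = C1 + Integral(b/cos(b), b)


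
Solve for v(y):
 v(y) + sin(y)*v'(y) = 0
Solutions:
 v(y) = C1*sqrt(cos(y) + 1)/sqrt(cos(y) - 1)


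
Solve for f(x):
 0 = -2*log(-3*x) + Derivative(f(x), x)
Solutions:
 f(x) = C1 + 2*x*log(-x) + 2*x*(-1 + log(3))


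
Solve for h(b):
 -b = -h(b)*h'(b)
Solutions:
 h(b) = -sqrt(C1 + b^2)
 h(b) = sqrt(C1 + b^2)


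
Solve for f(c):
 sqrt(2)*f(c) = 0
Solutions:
 f(c) = 0


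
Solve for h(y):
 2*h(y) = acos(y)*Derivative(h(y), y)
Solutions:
 h(y) = C1*exp(2*Integral(1/acos(y), y))


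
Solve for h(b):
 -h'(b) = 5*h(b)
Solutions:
 h(b) = C1*exp(-5*b)


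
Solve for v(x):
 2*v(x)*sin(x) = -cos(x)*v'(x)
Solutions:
 v(x) = C1*cos(x)^2


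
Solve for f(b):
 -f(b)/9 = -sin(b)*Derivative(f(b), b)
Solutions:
 f(b) = C1*(cos(b) - 1)^(1/18)/(cos(b) + 1)^(1/18)


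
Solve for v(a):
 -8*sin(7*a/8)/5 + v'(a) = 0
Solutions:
 v(a) = C1 - 64*cos(7*a/8)/35


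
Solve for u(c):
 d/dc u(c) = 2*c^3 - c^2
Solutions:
 u(c) = C1 + c^4/2 - c^3/3


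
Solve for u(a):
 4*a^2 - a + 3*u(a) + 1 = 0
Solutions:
 u(a) = -4*a^2/3 + a/3 - 1/3


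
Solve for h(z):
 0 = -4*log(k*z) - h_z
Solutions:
 h(z) = C1 - 4*z*log(k*z) + 4*z


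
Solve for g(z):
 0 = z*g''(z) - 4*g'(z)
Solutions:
 g(z) = C1 + C2*z^5


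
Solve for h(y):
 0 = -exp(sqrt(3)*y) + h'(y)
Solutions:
 h(y) = C1 + sqrt(3)*exp(sqrt(3)*y)/3


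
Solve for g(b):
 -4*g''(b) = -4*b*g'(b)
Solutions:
 g(b) = C1 + C2*erfi(sqrt(2)*b/2)


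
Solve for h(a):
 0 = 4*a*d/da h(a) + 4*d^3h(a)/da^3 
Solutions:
 h(a) = C1 + Integral(C2*airyai(-a) + C3*airybi(-a), a)


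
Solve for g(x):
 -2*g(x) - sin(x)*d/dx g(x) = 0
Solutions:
 g(x) = C1*(cos(x) + 1)/(cos(x) - 1)


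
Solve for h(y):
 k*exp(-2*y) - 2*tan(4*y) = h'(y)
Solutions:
 h(y) = C1 - k*exp(-2*y)/2 - log(tan(4*y)^2 + 1)/4


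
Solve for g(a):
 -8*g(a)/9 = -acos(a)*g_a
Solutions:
 g(a) = C1*exp(8*Integral(1/acos(a), a)/9)


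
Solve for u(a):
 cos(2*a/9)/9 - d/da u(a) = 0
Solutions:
 u(a) = C1 + sin(2*a/9)/2


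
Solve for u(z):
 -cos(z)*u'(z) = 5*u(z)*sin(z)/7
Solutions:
 u(z) = C1*cos(z)^(5/7)


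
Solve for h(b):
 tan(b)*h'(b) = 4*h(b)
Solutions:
 h(b) = C1*sin(b)^4


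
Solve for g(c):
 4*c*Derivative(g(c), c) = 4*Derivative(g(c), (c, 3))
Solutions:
 g(c) = C1 + Integral(C2*airyai(c) + C3*airybi(c), c)


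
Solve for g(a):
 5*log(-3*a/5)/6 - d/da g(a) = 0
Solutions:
 g(a) = C1 + 5*a*log(-a)/6 + 5*a*(-log(5) - 1 + log(3))/6


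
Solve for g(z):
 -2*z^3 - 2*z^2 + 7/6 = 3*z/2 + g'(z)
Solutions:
 g(z) = C1 - z^4/2 - 2*z^3/3 - 3*z^2/4 + 7*z/6


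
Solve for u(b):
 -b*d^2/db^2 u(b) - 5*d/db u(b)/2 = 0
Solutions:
 u(b) = C1 + C2/b^(3/2)


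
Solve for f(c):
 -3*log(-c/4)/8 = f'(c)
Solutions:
 f(c) = C1 - 3*c*log(-c)/8 + 3*c*(1 + 2*log(2))/8


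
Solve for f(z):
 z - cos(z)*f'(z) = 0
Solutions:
 f(z) = C1 + Integral(z/cos(z), z)


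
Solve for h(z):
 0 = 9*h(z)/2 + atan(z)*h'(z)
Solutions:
 h(z) = C1*exp(-9*Integral(1/atan(z), z)/2)


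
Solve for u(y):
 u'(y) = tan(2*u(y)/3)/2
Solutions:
 u(y) = -3*asin(C1*exp(y/3))/2 + 3*pi/2
 u(y) = 3*asin(C1*exp(y/3))/2


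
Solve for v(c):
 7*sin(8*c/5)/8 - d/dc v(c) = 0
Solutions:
 v(c) = C1 - 35*cos(8*c/5)/64


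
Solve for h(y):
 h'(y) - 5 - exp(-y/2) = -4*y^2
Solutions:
 h(y) = C1 - 4*y^3/3 + 5*y - 2*exp(-y/2)


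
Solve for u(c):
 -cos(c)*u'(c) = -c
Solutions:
 u(c) = C1 + Integral(c/cos(c), c)


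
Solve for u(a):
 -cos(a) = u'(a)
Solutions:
 u(a) = C1 - sin(a)


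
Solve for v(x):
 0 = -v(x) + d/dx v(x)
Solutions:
 v(x) = C1*exp(x)


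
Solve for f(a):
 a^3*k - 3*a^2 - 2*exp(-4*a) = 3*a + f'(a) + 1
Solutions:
 f(a) = C1 + a^4*k/4 - a^3 - 3*a^2/2 - a + exp(-4*a)/2


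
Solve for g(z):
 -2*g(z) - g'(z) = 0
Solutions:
 g(z) = C1*exp(-2*z)


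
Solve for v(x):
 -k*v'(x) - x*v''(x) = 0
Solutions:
 v(x) = C1 + x^(1 - re(k))*(C2*sin(log(x)*Abs(im(k))) + C3*cos(log(x)*im(k)))


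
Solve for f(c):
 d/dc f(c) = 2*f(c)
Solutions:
 f(c) = C1*exp(2*c)


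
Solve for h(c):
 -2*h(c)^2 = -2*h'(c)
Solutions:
 h(c) = -1/(C1 + c)


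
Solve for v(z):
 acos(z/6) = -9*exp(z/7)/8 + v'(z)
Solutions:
 v(z) = C1 + z*acos(z/6) - sqrt(36 - z^2) + 63*exp(z/7)/8


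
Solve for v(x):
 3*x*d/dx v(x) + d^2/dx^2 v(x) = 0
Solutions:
 v(x) = C1 + C2*erf(sqrt(6)*x/2)


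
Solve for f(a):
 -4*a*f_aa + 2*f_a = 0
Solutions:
 f(a) = C1 + C2*a^(3/2)


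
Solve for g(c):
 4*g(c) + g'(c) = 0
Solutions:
 g(c) = C1*exp(-4*c)


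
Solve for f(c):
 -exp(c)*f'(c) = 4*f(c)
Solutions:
 f(c) = C1*exp(4*exp(-c))


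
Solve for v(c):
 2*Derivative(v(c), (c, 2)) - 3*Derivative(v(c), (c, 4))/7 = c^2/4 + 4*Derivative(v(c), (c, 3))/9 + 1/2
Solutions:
 v(c) = C1 + C2*c + C3*exp(c*(-14 + sqrt(3598))/27) + C4*exp(-c*(14 + sqrt(3598))/27) + c^4/96 + c^3/108 + 1433*c^2/9072


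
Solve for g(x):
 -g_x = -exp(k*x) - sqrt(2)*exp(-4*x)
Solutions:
 g(x) = C1 - sqrt(2)*exp(-4*x)/4 + exp(k*x)/k


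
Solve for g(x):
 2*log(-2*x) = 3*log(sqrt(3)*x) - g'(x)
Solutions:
 g(x) = C1 + x*log(x) + x*(-2*log(2) - 1 + 3*log(3)/2 - 2*I*pi)


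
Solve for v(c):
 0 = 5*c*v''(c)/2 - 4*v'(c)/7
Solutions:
 v(c) = C1 + C2*c^(43/35)


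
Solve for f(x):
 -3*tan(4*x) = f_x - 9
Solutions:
 f(x) = C1 + 9*x + 3*log(cos(4*x))/4


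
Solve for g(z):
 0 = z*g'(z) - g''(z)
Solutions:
 g(z) = C1 + C2*erfi(sqrt(2)*z/2)


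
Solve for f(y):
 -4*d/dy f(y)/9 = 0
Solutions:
 f(y) = C1


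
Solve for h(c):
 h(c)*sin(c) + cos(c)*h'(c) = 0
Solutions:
 h(c) = C1*cos(c)


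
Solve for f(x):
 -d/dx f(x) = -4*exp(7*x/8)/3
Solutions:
 f(x) = C1 + 32*exp(7*x/8)/21


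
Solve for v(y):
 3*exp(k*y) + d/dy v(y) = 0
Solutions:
 v(y) = C1 - 3*exp(k*y)/k


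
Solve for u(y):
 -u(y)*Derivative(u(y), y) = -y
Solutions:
 u(y) = -sqrt(C1 + y^2)
 u(y) = sqrt(C1 + y^2)


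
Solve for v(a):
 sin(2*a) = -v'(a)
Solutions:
 v(a) = C1 + cos(2*a)/2


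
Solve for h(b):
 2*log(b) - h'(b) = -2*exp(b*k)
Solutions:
 h(b) = C1 + 2*b*log(b) - 2*b + Piecewise((2*exp(b*k)/k, Ne(k, 0)), (2*b, True))


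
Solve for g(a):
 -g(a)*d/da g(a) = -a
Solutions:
 g(a) = -sqrt(C1 + a^2)
 g(a) = sqrt(C1 + a^2)


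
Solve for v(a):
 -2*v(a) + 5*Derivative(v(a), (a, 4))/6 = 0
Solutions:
 v(a) = C1*exp(-sqrt(2)*3^(1/4)*5^(3/4)*a/5) + C2*exp(sqrt(2)*3^(1/4)*5^(3/4)*a/5) + C3*sin(sqrt(2)*3^(1/4)*5^(3/4)*a/5) + C4*cos(sqrt(2)*3^(1/4)*5^(3/4)*a/5)


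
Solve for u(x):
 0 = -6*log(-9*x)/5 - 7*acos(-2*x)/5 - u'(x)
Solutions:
 u(x) = C1 - 6*x*log(-x)/5 - 7*x*acos(-2*x)/5 - 12*x*log(3)/5 + 6*x/5 - 7*sqrt(1 - 4*x^2)/10


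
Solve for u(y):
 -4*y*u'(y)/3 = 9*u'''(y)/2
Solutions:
 u(y) = C1 + Integral(C2*airyai(-2*y/3) + C3*airybi(-2*y/3), y)


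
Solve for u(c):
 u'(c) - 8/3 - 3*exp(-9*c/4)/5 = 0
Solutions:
 u(c) = C1 + 8*c/3 - 4*exp(-9*c/4)/15


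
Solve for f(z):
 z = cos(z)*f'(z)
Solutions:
 f(z) = C1 + Integral(z/cos(z), z)


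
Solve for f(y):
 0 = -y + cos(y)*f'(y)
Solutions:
 f(y) = C1 + Integral(y/cos(y), y)


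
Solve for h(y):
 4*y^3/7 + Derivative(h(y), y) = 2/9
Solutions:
 h(y) = C1 - y^4/7 + 2*y/9


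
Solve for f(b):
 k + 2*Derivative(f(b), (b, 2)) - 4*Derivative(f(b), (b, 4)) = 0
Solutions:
 f(b) = C1 + C2*b + C3*exp(-sqrt(2)*b/2) + C4*exp(sqrt(2)*b/2) - b^2*k/4


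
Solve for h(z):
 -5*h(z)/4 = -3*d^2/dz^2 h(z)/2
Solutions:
 h(z) = C1*exp(-sqrt(30)*z/6) + C2*exp(sqrt(30)*z/6)


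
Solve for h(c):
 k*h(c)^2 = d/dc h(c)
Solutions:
 h(c) = -1/(C1 + c*k)


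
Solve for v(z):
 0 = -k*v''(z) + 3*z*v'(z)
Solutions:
 v(z) = C1 + C2*erf(sqrt(6)*z*sqrt(-1/k)/2)/sqrt(-1/k)


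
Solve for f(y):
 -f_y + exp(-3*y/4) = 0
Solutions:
 f(y) = C1 - 4*exp(-3*y/4)/3


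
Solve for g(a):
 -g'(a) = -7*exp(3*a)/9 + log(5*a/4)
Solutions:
 g(a) = C1 - a*log(a) + a*(-log(5) + 1 + 2*log(2)) + 7*exp(3*a)/27


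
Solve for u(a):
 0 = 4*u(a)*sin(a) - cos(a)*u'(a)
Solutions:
 u(a) = C1/cos(a)^4


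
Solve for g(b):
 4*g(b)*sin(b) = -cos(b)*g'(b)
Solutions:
 g(b) = C1*cos(b)^4


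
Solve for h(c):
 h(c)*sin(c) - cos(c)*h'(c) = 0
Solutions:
 h(c) = C1/cos(c)


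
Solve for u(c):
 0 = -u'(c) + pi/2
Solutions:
 u(c) = C1 + pi*c/2


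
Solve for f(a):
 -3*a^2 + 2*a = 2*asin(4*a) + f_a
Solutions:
 f(a) = C1 - a^3 + a^2 - 2*a*asin(4*a) - sqrt(1 - 16*a^2)/2


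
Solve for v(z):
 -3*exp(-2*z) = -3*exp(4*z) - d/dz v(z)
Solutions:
 v(z) = C1 - 3*exp(4*z)/4 - 3*exp(-2*z)/2


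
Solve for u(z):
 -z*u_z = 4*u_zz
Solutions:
 u(z) = C1 + C2*erf(sqrt(2)*z/4)


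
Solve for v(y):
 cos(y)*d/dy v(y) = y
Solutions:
 v(y) = C1 + Integral(y/cos(y), y)


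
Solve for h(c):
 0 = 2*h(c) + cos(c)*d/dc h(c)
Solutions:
 h(c) = C1*(sin(c) - 1)/(sin(c) + 1)


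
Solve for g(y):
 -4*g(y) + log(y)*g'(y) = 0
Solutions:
 g(y) = C1*exp(4*li(y))


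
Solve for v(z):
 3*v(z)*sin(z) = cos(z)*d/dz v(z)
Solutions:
 v(z) = C1/cos(z)^3


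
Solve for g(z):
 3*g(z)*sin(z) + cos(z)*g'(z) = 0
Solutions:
 g(z) = C1*cos(z)^3


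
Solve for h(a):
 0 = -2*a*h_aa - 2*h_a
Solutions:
 h(a) = C1 + C2*log(a)


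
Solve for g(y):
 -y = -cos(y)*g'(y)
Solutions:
 g(y) = C1 + Integral(y/cos(y), y)


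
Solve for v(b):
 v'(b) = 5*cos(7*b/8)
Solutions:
 v(b) = C1 + 40*sin(7*b/8)/7


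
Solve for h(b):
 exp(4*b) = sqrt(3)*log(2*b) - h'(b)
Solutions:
 h(b) = C1 + sqrt(3)*b*log(b) + sqrt(3)*b*(-1 + log(2)) - exp(4*b)/4


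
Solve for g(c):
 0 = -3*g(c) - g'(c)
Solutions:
 g(c) = C1*exp(-3*c)


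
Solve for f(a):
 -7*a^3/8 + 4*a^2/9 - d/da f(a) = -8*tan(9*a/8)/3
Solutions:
 f(a) = C1 - 7*a^4/32 + 4*a^3/27 - 64*log(cos(9*a/8))/27


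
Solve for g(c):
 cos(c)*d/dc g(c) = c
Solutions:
 g(c) = C1 + Integral(c/cos(c), c)


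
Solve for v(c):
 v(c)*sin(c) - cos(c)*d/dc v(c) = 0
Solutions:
 v(c) = C1/cos(c)


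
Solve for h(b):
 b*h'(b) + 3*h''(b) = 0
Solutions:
 h(b) = C1 + C2*erf(sqrt(6)*b/6)


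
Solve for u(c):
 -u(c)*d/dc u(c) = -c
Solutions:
 u(c) = -sqrt(C1 + c^2)
 u(c) = sqrt(C1 + c^2)


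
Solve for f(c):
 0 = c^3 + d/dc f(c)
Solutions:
 f(c) = C1 - c^4/4


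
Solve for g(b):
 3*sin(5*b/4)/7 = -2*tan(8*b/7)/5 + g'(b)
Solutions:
 g(b) = C1 - 7*log(cos(8*b/7))/20 - 12*cos(5*b/4)/35


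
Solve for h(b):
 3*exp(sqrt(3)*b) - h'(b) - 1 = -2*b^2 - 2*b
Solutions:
 h(b) = C1 + 2*b^3/3 + b^2 - b + sqrt(3)*exp(sqrt(3)*b)


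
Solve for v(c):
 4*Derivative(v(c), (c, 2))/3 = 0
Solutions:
 v(c) = C1 + C2*c


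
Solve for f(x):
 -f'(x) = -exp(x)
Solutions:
 f(x) = C1 + exp(x)
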